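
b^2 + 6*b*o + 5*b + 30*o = (b + 5)*(b + 6*o)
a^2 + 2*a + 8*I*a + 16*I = (a + 2)*(a + 8*I)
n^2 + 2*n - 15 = (n - 3)*(n + 5)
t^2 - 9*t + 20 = (t - 5)*(t - 4)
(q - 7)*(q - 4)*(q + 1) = q^3 - 10*q^2 + 17*q + 28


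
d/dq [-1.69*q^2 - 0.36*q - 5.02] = -3.38*q - 0.36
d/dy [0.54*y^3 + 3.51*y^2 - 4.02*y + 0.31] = 1.62*y^2 + 7.02*y - 4.02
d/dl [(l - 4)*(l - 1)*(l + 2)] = 3*l^2 - 6*l - 6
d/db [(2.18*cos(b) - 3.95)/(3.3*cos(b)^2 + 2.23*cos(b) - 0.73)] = (7.194*cos(b)^2 - 26.07*cos(b) - 7.2171)*sin(b)/(10.89*cos(b)^4 + 14.718*cos(b)^3 + 0.1549*cos(b)^2 - 3.2558*cos(b) + 0.5329)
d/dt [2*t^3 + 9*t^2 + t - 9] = 6*t^2 + 18*t + 1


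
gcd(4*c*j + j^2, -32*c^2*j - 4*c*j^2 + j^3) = 4*c*j + j^2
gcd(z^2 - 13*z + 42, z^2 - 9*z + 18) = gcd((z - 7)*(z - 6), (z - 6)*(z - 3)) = z - 6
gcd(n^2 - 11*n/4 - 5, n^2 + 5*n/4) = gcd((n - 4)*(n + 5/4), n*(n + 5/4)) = n + 5/4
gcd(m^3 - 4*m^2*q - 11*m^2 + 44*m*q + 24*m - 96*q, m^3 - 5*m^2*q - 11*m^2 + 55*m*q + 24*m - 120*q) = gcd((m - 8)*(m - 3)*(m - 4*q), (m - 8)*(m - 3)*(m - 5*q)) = m^2 - 11*m + 24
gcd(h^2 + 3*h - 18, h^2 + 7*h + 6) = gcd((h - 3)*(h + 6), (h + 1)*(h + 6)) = h + 6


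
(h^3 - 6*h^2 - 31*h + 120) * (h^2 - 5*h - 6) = h^5 - 11*h^4 - 7*h^3 + 311*h^2 - 414*h - 720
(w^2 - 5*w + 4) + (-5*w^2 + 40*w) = -4*w^2 + 35*w + 4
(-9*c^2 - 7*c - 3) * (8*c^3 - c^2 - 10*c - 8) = -72*c^5 - 47*c^4 + 73*c^3 + 145*c^2 + 86*c + 24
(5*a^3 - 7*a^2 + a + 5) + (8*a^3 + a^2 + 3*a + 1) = 13*a^3 - 6*a^2 + 4*a + 6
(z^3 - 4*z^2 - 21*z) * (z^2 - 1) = z^5 - 4*z^4 - 22*z^3 + 4*z^2 + 21*z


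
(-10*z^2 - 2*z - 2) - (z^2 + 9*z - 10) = -11*z^2 - 11*z + 8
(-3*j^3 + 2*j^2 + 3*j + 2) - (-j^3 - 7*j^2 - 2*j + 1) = -2*j^3 + 9*j^2 + 5*j + 1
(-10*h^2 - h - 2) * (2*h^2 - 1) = -20*h^4 - 2*h^3 + 6*h^2 + h + 2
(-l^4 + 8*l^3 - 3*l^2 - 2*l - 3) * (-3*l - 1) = 3*l^5 - 23*l^4 + l^3 + 9*l^2 + 11*l + 3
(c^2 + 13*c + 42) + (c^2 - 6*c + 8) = 2*c^2 + 7*c + 50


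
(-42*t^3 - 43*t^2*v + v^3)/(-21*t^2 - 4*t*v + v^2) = (6*t^2 + 7*t*v + v^2)/(3*t + v)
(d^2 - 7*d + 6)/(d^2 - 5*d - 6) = (d - 1)/(d + 1)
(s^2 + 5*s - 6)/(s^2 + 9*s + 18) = (s - 1)/(s + 3)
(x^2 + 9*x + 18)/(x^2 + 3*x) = (x + 6)/x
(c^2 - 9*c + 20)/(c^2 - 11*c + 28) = (c - 5)/(c - 7)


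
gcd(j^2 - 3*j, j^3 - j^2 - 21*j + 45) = j - 3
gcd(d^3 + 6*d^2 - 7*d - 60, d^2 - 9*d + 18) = d - 3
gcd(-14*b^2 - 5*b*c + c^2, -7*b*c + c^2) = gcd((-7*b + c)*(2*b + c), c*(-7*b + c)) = 7*b - c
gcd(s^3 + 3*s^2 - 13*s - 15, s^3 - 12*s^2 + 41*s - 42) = s - 3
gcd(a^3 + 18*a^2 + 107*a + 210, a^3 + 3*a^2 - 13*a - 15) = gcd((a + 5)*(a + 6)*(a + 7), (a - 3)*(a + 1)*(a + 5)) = a + 5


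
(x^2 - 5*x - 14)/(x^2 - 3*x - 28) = (x + 2)/(x + 4)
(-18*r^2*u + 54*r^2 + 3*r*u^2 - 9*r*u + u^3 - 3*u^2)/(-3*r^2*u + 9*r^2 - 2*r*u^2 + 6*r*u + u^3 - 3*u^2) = (6*r + u)/(r + u)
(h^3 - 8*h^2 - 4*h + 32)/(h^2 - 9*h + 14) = (h^2 - 6*h - 16)/(h - 7)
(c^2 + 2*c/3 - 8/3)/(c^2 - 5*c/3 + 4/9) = 3*(c + 2)/(3*c - 1)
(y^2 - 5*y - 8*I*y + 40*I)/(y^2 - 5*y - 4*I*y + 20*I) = (y - 8*I)/(y - 4*I)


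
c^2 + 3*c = c*(c + 3)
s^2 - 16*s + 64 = (s - 8)^2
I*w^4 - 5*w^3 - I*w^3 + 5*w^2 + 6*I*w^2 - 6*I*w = w*(w - I)*(w + 6*I)*(I*w - I)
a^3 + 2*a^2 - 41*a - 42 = (a - 6)*(a + 1)*(a + 7)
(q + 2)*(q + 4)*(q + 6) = q^3 + 12*q^2 + 44*q + 48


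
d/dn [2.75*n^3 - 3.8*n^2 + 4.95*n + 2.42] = 8.25*n^2 - 7.6*n + 4.95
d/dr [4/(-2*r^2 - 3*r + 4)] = 4*(4*r + 3)/(2*r^2 + 3*r - 4)^2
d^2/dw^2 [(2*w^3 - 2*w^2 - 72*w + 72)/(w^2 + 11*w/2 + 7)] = 8*(-29*w^3 + 978*w^2 + 5988*w + 8696)/(8*w^6 + 132*w^5 + 894*w^4 + 3179*w^3 + 6258*w^2 + 6468*w + 2744)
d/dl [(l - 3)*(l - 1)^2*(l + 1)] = 4*l^3 - 12*l^2 + 4*l + 4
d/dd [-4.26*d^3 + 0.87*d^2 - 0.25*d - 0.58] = -12.78*d^2 + 1.74*d - 0.25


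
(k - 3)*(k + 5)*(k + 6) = k^3 + 8*k^2 - 3*k - 90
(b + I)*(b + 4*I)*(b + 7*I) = b^3 + 12*I*b^2 - 39*b - 28*I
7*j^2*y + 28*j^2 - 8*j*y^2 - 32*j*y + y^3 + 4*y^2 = (-7*j + y)*(-j + y)*(y + 4)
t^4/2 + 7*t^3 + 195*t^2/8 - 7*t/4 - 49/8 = (t/2 + 1/4)*(t - 1/2)*(t + 7)^2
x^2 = x^2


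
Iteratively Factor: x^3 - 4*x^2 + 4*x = (x - 2)*(x^2 - 2*x) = x*(x - 2)*(x - 2)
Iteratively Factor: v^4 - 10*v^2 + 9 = (v - 1)*(v^3 + v^2 - 9*v - 9) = (v - 3)*(v - 1)*(v^2 + 4*v + 3) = (v - 3)*(v - 1)*(v + 1)*(v + 3)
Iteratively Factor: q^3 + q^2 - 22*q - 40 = (q - 5)*(q^2 + 6*q + 8) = (q - 5)*(q + 4)*(q + 2)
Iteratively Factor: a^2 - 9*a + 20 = (a - 5)*(a - 4)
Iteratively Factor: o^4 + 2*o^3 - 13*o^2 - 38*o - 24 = (o - 4)*(o^3 + 6*o^2 + 11*o + 6) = (o - 4)*(o + 1)*(o^2 + 5*o + 6) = (o - 4)*(o + 1)*(o + 2)*(o + 3)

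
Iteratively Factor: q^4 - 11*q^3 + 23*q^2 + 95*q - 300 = (q - 5)*(q^3 - 6*q^2 - 7*q + 60) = (q - 5)*(q + 3)*(q^2 - 9*q + 20) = (q - 5)*(q - 4)*(q + 3)*(q - 5)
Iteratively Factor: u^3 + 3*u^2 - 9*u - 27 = (u + 3)*(u^2 - 9) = (u + 3)^2*(u - 3)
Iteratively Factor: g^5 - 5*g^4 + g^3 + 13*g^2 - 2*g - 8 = (g - 1)*(g^4 - 4*g^3 - 3*g^2 + 10*g + 8) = (g - 4)*(g - 1)*(g^3 - 3*g - 2) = (g - 4)*(g - 1)*(g + 1)*(g^2 - g - 2) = (g - 4)*(g - 2)*(g - 1)*(g + 1)*(g + 1)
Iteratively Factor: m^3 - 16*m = (m + 4)*(m^2 - 4*m) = m*(m + 4)*(m - 4)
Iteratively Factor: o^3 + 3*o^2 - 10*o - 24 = (o - 3)*(o^2 + 6*o + 8) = (o - 3)*(o + 2)*(o + 4)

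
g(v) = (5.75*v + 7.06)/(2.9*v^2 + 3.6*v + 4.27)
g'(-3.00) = -0.07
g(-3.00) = -0.52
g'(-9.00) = -0.02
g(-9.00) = -0.22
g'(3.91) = -0.11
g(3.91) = 0.47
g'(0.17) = -0.34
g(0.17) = 1.62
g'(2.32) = -0.23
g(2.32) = 0.72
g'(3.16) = -0.15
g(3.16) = 0.57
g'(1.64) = -0.35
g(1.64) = 0.92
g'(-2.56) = -0.03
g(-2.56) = -0.54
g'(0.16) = -0.32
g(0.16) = 1.62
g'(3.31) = -0.14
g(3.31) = 0.54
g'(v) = (-5.8*v - 3.6)*(5.75*v + 7.06)/(2.9*v^2 + 3.6*v + 4.27)^2 + 5.75/(2.9*v^2 + 3.6*v + 4.27) = (16.675*v^2 + 20.7*v - (5.75*v + 7.06)*(5.8*v + 3.6) + 24.5525)/(2.9*v^2 + 3.6*v + 4.27)^2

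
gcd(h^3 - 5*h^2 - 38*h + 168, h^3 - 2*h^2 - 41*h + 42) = h^2 - h - 42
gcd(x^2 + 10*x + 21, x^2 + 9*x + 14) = x + 7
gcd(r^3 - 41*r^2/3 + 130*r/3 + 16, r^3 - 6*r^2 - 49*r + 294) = r - 6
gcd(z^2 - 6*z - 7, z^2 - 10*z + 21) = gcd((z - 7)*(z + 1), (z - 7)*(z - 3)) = z - 7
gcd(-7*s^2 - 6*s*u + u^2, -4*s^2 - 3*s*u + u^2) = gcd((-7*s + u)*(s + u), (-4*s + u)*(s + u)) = s + u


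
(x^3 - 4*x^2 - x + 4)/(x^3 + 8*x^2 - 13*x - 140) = (x^2 - 1)/(x^2 + 12*x + 35)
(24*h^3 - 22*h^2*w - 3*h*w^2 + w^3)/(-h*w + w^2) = -24*h^2/w - 2*h + w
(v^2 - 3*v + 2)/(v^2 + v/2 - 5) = 2*(v - 1)/(2*v + 5)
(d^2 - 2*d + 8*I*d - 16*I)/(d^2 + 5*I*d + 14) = (d^2 + d*(-2 + 8*I) - 16*I)/(d^2 + 5*I*d + 14)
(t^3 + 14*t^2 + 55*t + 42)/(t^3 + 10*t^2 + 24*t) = (t^2 + 8*t + 7)/(t*(t + 4))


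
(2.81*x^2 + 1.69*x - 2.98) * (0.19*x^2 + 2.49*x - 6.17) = 0.5339*x^4 + 7.318*x^3 - 13.6958*x^2 - 17.8475*x + 18.3866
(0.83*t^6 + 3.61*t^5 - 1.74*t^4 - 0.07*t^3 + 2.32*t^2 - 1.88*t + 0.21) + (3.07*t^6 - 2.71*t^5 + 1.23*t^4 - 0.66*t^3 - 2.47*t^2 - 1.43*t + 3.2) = 3.9*t^6 + 0.9*t^5 - 0.51*t^4 - 0.73*t^3 - 0.15*t^2 - 3.31*t + 3.41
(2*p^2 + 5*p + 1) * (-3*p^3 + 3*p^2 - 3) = -6*p^5 - 9*p^4 + 12*p^3 - 3*p^2 - 15*p - 3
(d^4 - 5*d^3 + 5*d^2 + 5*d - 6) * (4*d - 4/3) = 4*d^5 - 64*d^4/3 + 80*d^3/3 + 40*d^2/3 - 92*d/3 + 8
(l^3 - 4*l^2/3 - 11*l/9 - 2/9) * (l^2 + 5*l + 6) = l^5 + 11*l^4/3 - 17*l^3/9 - 43*l^2/3 - 76*l/9 - 4/3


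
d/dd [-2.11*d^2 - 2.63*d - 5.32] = -4.22*d - 2.63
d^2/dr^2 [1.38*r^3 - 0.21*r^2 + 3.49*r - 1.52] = 8.28*r - 0.42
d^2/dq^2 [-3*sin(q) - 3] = 3*sin(q)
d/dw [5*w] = 5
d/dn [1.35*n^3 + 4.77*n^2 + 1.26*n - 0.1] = 4.05*n^2 + 9.54*n + 1.26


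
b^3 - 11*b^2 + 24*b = b*(b - 8)*(b - 3)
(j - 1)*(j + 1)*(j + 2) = j^3 + 2*j^2 - j - 2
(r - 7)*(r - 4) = r^2 - 11*r + 28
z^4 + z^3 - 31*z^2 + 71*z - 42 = (z - 3)*(z - 2)*(z - 1)*(z + 7)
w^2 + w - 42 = (w - 6)*(w + 7)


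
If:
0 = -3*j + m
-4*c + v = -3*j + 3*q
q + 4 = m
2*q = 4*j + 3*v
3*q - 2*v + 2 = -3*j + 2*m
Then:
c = 1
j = 1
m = 3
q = -1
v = -2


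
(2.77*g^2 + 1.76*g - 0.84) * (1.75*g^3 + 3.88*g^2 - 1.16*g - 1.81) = 4.8475*g^5 + 13.8276*g^4 + 2.1456*g^3 - 10.3145*g^2 - 2.2112*g + 1.5204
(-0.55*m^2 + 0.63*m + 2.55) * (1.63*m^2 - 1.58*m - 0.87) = -0.8965*m^4 + 1.8959*m^3 + 3.6396*m^2 - 4.5771*m - 2.2185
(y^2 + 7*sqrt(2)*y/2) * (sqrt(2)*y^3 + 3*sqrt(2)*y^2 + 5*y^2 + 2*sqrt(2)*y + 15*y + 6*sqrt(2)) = sqrt(2)*y^5 + 3*sqrt(2)*y^4 + 12*y^4 + 39*sqrt(2)*y^3/2 + 36*y^3 + 14*y^2 + 117*sqrt(2)*y^2/2 + 42*y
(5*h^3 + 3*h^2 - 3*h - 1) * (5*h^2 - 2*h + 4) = 25*h^5 + 5*h^4 - h^3 + 13*h^2 - 10*h - 4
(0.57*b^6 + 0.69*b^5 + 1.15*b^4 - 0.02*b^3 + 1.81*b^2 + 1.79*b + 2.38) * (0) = 0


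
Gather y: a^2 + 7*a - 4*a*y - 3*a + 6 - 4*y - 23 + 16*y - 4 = a^2 + 4*a + y*(12 - 4*a) - 21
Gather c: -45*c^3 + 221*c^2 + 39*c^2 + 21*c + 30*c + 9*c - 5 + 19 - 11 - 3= -45*c^3 + 260*c^2 + 60*c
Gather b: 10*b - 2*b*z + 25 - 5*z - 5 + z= b*(10 - 2*z) - 4*z + 20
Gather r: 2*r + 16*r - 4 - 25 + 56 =18*r + 27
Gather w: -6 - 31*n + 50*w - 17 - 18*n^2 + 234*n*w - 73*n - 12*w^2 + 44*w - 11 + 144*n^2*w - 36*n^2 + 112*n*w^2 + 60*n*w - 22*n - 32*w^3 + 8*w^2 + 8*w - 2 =-54*n^2 - 126*n - 32*w^3 + w^2*(112*n - 4) + w*(144*n^2 + 294*n + 102) - 36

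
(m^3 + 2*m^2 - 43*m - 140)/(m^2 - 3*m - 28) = m + 5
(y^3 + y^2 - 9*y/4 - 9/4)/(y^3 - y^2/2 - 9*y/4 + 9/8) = 2*(y + 1)/(2*y - 1)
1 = 1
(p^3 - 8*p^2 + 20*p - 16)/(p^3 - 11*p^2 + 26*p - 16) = (p^2 - 6*p + 8)/(p^2 - 9*p + 8)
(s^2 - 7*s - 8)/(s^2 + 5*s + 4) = (s - 8)/(s + 4)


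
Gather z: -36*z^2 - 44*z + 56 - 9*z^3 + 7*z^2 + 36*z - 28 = -9*z^3 - 29*z^2 - 8*z + 28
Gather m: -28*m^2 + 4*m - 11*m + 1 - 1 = -28*m^2 - 7*m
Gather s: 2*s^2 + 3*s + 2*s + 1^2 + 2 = 2*s^2 + 5*s + 3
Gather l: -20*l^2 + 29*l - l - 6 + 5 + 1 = -20*l^2 + 28*l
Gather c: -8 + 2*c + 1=2*c - 7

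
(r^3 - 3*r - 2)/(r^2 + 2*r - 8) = (r^2 + 2*r + 1)/(r + 4)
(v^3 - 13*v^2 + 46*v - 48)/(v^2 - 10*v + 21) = (v^2 - 10*v + 16)/(v - 7)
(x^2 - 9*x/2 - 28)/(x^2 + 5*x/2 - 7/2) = (x - 8)/(x - 1)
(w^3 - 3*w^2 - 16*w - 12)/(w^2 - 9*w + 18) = (w^2 + 3*w + 2)/(w - 3)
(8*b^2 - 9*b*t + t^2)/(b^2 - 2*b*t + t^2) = (-8*b + t)/(-b + t)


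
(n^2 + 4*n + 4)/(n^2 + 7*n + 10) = (n + 2)/(n + 5)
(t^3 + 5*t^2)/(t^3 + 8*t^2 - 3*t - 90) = t^2/(t^2 + 3*t - 18)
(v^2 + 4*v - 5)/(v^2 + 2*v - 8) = (v^2 + 4*v - 5)/(v^2 + 2*v - 8)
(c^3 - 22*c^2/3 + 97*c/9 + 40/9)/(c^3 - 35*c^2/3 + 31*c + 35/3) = (c - 8/3)/(c - 7)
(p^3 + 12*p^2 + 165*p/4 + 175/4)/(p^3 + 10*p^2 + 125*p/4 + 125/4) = (p + 7)/(p + 5)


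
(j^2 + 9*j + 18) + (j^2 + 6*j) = 2*j^2 + 15*j + 18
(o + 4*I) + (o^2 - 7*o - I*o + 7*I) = o^2 - 6*o - I*o + 11*I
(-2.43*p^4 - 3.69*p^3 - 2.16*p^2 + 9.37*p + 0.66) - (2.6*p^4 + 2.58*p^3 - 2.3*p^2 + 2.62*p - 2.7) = -5.03*p^4 - 6.27*p^3 + 0.14*p^2 + 6.75*p + 3.36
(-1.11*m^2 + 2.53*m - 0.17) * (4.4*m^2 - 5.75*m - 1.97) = -4.884*m^4 + 17.5145*m^3 - 13.1088*m^2 - 4.0066*m + 0.3349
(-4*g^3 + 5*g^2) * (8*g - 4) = -32*g^4 + 56*g^3 - 20*g^2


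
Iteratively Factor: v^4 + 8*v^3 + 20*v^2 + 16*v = (v + 4)*(v^3 + 4*v^2 + 4*v) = (v + 2)*(v + 4)*(v^2 + 2*v) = (v + 2)^2*(v + 4)*(v)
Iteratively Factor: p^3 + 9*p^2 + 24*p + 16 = (p + 4)*(p^2 + 5*p + 4) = (p + 1)*(p + 4)*(p + 4)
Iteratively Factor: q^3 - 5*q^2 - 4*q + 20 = (q - 5)*(q^2 - 4) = (q - 5)*(q + 2)*(q - 2)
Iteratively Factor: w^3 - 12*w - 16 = (w - 4)*(w^2 + 4*w + 4) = (w - 4)*(w + 2)*(w + 2)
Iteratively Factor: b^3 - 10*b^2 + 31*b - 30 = (b - 3)*(b^2 - 7*b + 10) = (b - 3)*(b - 2)*(b - 5)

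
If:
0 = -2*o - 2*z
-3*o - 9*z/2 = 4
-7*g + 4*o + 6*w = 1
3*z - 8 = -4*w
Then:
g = 101/21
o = 8/3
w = 4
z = -8/3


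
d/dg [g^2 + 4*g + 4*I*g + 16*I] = 2*g + 4 + 4*I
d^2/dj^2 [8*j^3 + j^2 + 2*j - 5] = 48*j + 2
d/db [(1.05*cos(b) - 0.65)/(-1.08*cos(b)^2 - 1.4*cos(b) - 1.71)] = (-1.134*cos(b)^2 + 1.404*cos(b) + 2.7055)*sin(b)/(1.1664*cos(b)^4 + 3.024*cos(b)^3 + 5.6536*cos(b)^2 + 4.788*cos(b) + 2.9241)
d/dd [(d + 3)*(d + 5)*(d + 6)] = 3*d^2 + 28*d + 63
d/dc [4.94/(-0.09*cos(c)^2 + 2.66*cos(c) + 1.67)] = (13.1404 - 0.8892*cos(c))*sin(c)/(-0.09*cos(c)^2 + 2.66*cos(c) + 1.67)^2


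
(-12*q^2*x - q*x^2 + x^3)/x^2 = -12*q^2/x - q + x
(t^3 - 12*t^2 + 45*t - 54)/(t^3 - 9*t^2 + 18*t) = (t - 3)/t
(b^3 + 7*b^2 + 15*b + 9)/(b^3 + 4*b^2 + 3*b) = (b + 3)/b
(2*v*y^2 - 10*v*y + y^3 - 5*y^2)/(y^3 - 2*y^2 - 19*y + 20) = y*(2*v + y)/(y^2 + 3*y - 4)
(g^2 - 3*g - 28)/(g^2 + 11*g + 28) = (g - 7)/(g + 7)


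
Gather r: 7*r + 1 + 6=7*r + 7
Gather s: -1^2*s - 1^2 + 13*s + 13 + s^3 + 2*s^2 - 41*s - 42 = s^3 + 2*s^2 - 29*s - 30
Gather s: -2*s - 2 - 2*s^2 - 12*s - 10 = -2*s^2 - 14*s - 12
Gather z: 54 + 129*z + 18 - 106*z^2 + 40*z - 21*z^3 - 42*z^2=-21*z^3 - 148*z^2 + 169*z + 72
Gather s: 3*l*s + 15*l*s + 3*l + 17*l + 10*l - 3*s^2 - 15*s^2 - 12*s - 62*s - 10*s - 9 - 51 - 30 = 30*l - 18*s^2 + s*(18*l - 84) - 90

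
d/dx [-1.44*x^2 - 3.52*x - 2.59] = -2.88*x - 3.52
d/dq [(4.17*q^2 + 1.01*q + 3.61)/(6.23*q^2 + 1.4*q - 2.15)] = (-0.454300000000003*q^2 - 62.9116*q - 7.2255)/(38.8129*q^4 + 17.444*q^3 - 24.829*q^2 - 6.02*q + 4.6225)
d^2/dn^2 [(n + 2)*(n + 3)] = 2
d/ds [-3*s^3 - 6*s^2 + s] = -9*s^2 - 12*s + 1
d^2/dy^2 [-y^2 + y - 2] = -2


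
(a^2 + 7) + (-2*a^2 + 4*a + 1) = -a^2 + 4*a + 8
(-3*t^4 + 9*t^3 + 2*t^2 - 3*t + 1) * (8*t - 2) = -24*t^5 + 78*t^4 - 2*t^3 - 28*t^2 + 14*t - 2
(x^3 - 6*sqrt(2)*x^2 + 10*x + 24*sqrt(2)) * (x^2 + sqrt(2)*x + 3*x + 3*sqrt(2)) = x^5 - 5*sqrt(2)*x^4 + 3*x^4 - 15*sqrt(2)*x^3 - 2*x^3 - 6*x^2 + 34*sqrt(2)*x^2 + 48*x + 102*sqrt(2)*x + 144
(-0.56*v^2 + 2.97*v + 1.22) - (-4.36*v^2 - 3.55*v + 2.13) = 3.8*v^2 + 6.52*v - 0.91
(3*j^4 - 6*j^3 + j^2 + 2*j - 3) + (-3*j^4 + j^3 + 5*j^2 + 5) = -5*j^3 + 6*j^2 + 2*j + 2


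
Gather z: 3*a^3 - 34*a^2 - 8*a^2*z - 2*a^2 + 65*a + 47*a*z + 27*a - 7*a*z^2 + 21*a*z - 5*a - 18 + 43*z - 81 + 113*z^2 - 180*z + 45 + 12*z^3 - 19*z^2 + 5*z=3*a^3 - 36*a^2 + 87*a + 12*z^3 + z^2*(94 - 7*a) + z*(-8*a^2 + 68*a - 132) - 54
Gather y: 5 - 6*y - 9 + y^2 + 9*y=y^2 + 3*y - 4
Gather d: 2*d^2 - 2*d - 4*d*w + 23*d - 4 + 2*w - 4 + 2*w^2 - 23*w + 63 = 2*d^2 + d*(21 - 4*w) + 2*w^2 - 21*w + 55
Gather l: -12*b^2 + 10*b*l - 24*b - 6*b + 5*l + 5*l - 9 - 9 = -12*b^2 - 30*b + l*(10*b + 10) - 18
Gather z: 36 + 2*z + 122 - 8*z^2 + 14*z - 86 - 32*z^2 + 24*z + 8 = -40*z^2 + 40*z + 80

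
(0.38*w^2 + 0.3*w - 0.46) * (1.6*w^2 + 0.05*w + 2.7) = 0.608*w^4 + 0.499*w^3 + 0.305*w^2 + 0.787*w - 1.242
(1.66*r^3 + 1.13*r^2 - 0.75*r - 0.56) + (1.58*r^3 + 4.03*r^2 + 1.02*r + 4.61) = 3.24*r^3 + 5.16*r^2 + 0.27*r + 4.05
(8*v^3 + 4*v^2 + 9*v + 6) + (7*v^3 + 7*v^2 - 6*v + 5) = 15*v^3 + 11*v^2 + 3*v + 11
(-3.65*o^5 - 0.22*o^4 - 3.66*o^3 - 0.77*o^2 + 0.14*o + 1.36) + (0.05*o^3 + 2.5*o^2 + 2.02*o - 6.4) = -3.65*o^5 - 0.22*o^4 - 3.61*o^3 + 1.73*o^2 + 2.16*o - 5.04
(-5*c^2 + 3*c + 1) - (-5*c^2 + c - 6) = 2*c + 7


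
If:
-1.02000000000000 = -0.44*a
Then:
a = 2.32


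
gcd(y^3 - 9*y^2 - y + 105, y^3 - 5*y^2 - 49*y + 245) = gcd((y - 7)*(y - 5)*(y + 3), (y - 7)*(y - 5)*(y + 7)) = y^2 - 12*y + 35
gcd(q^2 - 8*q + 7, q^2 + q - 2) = q - 1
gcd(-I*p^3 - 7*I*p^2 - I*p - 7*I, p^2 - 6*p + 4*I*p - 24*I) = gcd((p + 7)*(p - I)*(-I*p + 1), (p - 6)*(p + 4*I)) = 1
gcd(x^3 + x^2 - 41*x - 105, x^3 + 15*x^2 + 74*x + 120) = x + 5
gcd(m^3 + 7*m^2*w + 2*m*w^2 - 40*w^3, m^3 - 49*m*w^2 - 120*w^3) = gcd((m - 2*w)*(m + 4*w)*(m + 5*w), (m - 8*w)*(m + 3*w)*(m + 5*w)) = m + 5*w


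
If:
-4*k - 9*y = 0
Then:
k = -9*y/4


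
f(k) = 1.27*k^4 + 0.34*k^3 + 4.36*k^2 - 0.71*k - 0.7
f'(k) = 5.08*k^3 + 1.02*k^2 + 8.72*k - 0.71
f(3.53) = 263.28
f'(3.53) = 266.24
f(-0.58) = 1.26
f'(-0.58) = -6.42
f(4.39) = 580.67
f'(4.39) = 487.02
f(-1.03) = 5.71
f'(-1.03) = -14.16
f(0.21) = -0.65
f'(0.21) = 1.21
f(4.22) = 502.27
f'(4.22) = 436.02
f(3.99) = 409.36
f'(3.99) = 373.01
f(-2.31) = 56.18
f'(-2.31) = -78.03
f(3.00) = 148.46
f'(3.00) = 171.79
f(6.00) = 1871.36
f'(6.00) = 1185.61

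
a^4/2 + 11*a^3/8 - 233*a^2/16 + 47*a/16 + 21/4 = (a/2 + 1/4)*(a - 4)*(a - 3/4)*(a + 7)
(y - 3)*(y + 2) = y^2 - y - 6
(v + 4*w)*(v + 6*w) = v^2 + 10*v*w + 24*w^2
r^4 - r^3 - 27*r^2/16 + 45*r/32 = r*(r - 3/2)*(r - 3/4)*(r + 5/4)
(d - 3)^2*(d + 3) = d^3 - 3*d^2 - 9*d + 27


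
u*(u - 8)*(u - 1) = u^3 - 9*u^2 + 8*u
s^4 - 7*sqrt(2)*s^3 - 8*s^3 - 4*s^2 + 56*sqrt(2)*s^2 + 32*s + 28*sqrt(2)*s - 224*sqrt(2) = (s - 8)*(s - 2)*(s + 2)*(s - 7*sqrt(2))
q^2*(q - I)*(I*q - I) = I*q^4 + q^3 - I*q^3 - q^2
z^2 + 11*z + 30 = (z + 5)*(z + 6)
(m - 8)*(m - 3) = m^2 - 11*m + 24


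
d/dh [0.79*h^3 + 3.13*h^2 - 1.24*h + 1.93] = 2.37*h^2 + 6.26*h - 1.24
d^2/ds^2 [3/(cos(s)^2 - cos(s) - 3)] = 3*(4*sin(s)^4 + 3*sin(s)^2*cos(s) - 15*sin(s)^2 + 3)/(sin(s)^2 + cos(s) + 2)^3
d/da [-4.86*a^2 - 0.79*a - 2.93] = -9.72*a - 0.79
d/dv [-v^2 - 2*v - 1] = -2*v - 2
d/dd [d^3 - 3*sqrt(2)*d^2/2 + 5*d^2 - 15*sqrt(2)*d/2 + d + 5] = 3*d^2 - 3*sqrt(2)*d + 10*d - 15*sqrt(2)/2 + 1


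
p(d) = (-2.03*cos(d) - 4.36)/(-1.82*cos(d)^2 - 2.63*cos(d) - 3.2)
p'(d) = (-3.64*sin(d)*cos(d) - 2.63*sin(d))*(-2.03*cos(d) - 4.36)/(-1.82*cos(d)^2 - 2.63*cos(d) - 3.2)^2 + 2.03*sin(d)/(-1.82*cos(d)^2 - 2.63*cos(d) - 3.2) = (3.6946*cos(d)^2 + 15.8704*cos(d) + 4.9708)*sin(d)/(3.3124*cos(d)^4 + 9.5732*cos(d)^3 + 18.5649*cos(d)^2 + 16.832*cos(d) + 10.24)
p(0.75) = 0.96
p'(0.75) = 0.34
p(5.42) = 1.00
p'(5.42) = -0.40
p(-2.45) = 1.24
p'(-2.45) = 0.64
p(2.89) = 1.01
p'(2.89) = -0.31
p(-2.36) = 1.30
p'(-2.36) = 0.62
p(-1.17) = 1.14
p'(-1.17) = -0.53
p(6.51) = 0.85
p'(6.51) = 0.10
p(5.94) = 0.86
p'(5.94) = -0.15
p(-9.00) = 1.08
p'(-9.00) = 0.49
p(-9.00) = 1.08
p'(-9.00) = 0.49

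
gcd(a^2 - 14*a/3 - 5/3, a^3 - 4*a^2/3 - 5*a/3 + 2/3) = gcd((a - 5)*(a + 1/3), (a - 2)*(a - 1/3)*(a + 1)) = 1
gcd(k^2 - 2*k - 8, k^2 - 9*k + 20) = k - 4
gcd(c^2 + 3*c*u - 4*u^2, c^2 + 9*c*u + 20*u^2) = c + 4*u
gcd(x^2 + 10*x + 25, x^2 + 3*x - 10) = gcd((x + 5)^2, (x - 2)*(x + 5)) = x + 5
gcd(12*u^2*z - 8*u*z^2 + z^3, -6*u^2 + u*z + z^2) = -2*u + z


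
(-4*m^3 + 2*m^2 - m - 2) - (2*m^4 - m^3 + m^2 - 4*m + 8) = -2*m^4 - 3*m^3 + m^2 + 3*m - 10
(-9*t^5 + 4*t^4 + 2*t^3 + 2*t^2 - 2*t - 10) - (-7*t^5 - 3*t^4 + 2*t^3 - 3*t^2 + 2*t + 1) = -2*t^5 + 7*t^4 + 5*t^2 - 4*t - 11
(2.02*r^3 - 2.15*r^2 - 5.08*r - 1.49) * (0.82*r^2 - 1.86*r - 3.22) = 1.6564*r^5 - 5.5202*r^4 - 6.671*r^3 + 15.15*r^2 + 19.129*r + 4.7978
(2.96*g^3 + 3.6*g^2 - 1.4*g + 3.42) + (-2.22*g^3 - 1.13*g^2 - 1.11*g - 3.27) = 0.74*g^3 + 2.47*g^2 - 2.51*g + 0.15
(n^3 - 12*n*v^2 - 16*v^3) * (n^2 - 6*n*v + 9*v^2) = n^5 - 6*n^4*v - 3*n^3*v^2 + 56*n^2*v^3 - 12*n*v^4 - 144*v^5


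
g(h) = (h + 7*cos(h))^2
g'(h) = (2 - 14*sin(h))*(h + 7*cos(h))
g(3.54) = 8.48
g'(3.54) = -21.64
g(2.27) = 5.00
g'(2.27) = 19.48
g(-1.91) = 17.97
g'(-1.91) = -64.44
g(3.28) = 13.34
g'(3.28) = -14.36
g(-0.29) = 41.19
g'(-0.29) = 38.53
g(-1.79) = 10.97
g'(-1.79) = -51.89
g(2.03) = 1.15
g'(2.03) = 11.32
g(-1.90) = 17.33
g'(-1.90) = -63.48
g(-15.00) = 412.81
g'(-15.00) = -225.61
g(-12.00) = 37.12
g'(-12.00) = 33.58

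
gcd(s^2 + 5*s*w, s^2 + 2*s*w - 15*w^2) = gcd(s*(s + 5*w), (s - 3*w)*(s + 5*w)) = s + 5*w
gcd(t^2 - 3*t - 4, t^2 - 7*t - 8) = t + 1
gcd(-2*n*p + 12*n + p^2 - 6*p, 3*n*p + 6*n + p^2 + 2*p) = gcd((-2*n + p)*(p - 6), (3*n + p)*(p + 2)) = 1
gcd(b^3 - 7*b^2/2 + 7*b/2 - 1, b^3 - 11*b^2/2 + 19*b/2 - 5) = b^2 - 3*b + 2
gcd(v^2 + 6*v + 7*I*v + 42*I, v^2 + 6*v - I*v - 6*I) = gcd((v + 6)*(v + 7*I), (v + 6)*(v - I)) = v + 6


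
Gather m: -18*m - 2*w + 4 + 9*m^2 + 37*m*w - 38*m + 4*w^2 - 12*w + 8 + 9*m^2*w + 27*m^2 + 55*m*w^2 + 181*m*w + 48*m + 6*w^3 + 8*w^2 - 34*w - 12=m^2*(9*w + 36) + m*(55*w^2 + 218*w - 8) + 6*w^3 + 12*w^2 - 48*w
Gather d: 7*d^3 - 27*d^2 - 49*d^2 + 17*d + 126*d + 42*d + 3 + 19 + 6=7*d^3 - 76*d^2 + 185*d + 28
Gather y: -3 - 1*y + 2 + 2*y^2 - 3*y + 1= 2*y^2 - 4*y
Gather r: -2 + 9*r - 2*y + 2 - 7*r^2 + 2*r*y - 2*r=-7*r^2 + r*(2*y + 7) - 2*y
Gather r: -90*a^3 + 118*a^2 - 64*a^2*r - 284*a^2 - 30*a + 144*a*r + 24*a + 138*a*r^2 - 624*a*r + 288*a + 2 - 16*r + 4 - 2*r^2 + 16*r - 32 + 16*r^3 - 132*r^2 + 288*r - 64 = -90*a^3 - 166*a^2 + 282*a + 16*r^3 + r^2*(138*a - 134) + r*(-64*a^2 - 480*a + 288) - 90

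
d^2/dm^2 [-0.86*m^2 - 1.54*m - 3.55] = -1.72000000000000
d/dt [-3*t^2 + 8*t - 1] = 8 - 6*t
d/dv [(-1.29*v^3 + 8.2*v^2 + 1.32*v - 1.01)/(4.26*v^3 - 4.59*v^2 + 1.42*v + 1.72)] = (-29.0109*v^4 - 14.91*v^3 + 23.9542*v^2 + 18.9362*v + 3.7046)/(18.1476*v^6 - 39.1068*v^5 + 33.1665*v^4 + 1.6188*v^3 - 13.7732*v^2 + 4.8848*v + 2.9584)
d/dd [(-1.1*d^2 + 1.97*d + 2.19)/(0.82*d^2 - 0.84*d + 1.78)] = (-0.6914*d^2 - 7.5076*d + 5.3462)/(0.6724*d^4 - 1.3776*d^3 + 3.6248*d^2 - 2.9904*d + 3.1684)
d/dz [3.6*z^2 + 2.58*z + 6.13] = 7.2*z + 2.58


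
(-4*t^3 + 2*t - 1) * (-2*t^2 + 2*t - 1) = 8*t^5 - 8*t^4 + 6*t^2 - 4*t + 1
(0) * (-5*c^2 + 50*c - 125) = 0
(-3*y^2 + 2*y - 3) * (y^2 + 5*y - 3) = -3*y^4 - 13*y^3 + 16*y^2 - 21*y + 9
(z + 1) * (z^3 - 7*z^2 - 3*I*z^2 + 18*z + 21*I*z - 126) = z^4 - 6*z^3 - 3*I*z^3 + 11*z^2 + 18*I*z^2 - 108*z + 21*I*z - 126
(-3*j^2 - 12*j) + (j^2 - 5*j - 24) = -2*j^2 - 17*j - 24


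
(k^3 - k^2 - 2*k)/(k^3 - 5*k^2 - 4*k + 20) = k*(k + 1)/(k^2 - 3*k - 10)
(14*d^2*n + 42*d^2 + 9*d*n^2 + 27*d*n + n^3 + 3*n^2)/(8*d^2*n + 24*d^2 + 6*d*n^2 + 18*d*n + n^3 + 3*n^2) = (7*d + n)/(4*d + n)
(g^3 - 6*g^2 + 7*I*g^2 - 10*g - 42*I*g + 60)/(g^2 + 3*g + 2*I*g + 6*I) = (g^2 + g*(-6 + 5*I) - 30*I)/(g + 3)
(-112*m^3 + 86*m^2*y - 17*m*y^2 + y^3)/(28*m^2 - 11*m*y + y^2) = (16*m^2 - 10*m*y + y^2)/(-4*m + y)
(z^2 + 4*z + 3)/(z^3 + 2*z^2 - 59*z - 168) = (z + 1)/(z^2 - z - 56)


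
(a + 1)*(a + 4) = a^2 + 5*a + 4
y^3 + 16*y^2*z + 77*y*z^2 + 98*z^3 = (y + 2*z)*(y + 7*z)^2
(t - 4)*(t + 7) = t^2 + 3*t - 28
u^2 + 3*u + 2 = (u + 1)*(u + 2)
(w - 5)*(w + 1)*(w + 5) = w^3 + w^2 - 25*w - 25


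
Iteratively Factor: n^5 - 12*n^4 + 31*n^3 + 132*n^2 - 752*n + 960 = (n - 4)*(n^4 - 8*n^3 - n^2 + 128*n - 240) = (n - 4)^2*(n^3 - 4*n^2 - 17*n + 60) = (n - 5)*(n - 4)^2*(n^2 + n - 12) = (n - 5)*(n - 4)^2*(n + 4)*(n - 3)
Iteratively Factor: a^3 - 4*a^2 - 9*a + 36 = (a - 3)*(a^2 - a - 12) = (a - 4)*(a - 3)*(a + 3)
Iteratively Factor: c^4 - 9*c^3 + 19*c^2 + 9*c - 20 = (c - 4)*(c^3 - 5*c^2 - c + 5) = (c - 4)*(c + 1)*(c^2 - 6*c + 5) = (c - 5)*(c - 4)*(c + 1)*(c - 1)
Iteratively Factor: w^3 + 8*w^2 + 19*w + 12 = (w + 3)*(w^2 + 5*w + 4) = (w + 3)*(w + 4)*(w + 1)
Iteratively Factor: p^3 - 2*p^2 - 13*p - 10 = (p - 5)*(p^2 + 3*p + 2) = (p - 5)*(p + 1)*(p + 2)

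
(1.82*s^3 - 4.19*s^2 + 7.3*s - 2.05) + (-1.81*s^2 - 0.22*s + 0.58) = 1.82*s^3 - 6.0*s^2 + 7.08*s - 1.47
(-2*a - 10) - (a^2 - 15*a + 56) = -a^2 + 13*a - 66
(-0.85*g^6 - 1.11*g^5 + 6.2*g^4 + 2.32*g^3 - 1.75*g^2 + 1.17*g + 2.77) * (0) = 0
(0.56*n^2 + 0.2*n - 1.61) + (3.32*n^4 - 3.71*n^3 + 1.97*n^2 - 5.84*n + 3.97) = 3.32*n^4 - 3.71*n^3 + 2.53*n^2 - 5.64*n + 2.36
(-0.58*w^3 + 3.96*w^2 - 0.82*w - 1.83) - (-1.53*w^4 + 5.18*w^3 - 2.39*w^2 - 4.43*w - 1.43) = 1.53*w^4 - 5.76*w^3 + 6.35*w^2 + 3.61*w - 0.4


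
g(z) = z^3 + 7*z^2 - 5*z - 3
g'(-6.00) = 19.00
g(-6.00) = 63.00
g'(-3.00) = -20.00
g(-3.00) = 48.00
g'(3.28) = 73.20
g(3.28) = 91.20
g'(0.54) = 3.43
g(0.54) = -3.50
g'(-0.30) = -8.93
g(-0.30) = -0.90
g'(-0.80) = -14.28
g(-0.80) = 4.97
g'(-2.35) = -21.33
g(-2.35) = 34.43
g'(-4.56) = -6.46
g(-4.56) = 70.54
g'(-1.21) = -17.55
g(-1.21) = 11.53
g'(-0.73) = -13.62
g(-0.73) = 3.99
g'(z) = 3*z^2 + 14*z - 5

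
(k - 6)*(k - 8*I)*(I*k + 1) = I*k^3 + 9*k^2 - 6*I*k^2 - 54*k - 8*I*k + 48*I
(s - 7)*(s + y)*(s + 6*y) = s^3 + 7*s^2*y - 7*s^2 + 6*s*y^2 - 49*s*y - 42*y^2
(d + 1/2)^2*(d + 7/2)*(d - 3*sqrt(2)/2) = d^4 - 3*sqrt(2)*d^3/2 + 9*d^3/2 - 27*sqrt(2)*d^2/4 + 15*d^2/4 - 45*sqrt(2)*d/8 + 7*d/8 - 21*sqrt(2)/16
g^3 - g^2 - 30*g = g*(g - 6)*(g + 5)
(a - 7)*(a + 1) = a^2 - 6*a - 7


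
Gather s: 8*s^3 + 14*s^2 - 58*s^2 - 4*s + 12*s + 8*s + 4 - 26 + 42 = 8*s^3 - 44*s^2 + 16*s + 20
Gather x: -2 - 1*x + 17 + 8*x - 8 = 7*x + 7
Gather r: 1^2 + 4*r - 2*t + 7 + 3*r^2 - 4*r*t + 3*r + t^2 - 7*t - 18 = 3*r^2 + r*(7 - 4*t) + t^2 - 9*t - 10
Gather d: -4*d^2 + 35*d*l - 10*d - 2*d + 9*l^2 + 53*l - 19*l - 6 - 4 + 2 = -4*d^2 + d*(35*l - 12) + 9*l^2 + 34*l - 8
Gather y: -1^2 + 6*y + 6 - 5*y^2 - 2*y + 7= -5*y^2 + 4*y + 12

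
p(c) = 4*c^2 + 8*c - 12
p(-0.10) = -12.76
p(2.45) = 31.61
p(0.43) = -7.82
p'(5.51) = 52.08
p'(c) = 8*c + 8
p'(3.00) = 32.00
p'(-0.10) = 7.20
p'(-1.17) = -1.36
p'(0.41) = 11.28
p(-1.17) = -15.88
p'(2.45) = 27.60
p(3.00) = 48.00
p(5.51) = 153.52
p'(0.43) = 11.44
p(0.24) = -9.85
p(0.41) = -8.05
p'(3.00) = 32.00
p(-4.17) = 24.20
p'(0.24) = 9.92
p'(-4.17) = -25.36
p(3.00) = 48.00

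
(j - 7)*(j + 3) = j^2 - 4*j - 21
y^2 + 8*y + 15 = (y + 3)*(y + 5)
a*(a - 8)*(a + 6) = a^3 - 2*a^2 - 48*a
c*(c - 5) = c^2 - 5*c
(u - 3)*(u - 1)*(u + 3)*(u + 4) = u^4 + 3*u^3 - 13*u^2 - 27*u + 36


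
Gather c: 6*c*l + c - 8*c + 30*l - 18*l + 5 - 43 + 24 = c*(6*l - 7) + 12*l - 14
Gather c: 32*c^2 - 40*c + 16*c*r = 32*c^2 + c*(16*r - 40)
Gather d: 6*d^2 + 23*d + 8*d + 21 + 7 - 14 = 6*d^2 + 31*d + 14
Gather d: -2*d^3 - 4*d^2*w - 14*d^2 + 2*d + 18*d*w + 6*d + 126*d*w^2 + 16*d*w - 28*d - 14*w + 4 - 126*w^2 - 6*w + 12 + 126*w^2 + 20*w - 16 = -2*d^3 + d^2*(-4*w - 14) + d*(126*w^2 + 34*w - 20)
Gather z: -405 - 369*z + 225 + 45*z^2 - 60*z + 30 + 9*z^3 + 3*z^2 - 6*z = 9*z^3 + 48*z^2 - 435*z - 150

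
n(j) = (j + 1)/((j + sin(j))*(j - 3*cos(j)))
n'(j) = (j + 1)*(-3*sin(j) - 1)/((j + sin(j))*(j - 3*cos(j))^2) + (j + 1)*(-cos(j) - 1)/((j + sin(j))^2*(j - 3*cos(j))) + 1/((j + sin(j))*(j - 3*cos(j)))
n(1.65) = 0.53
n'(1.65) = -1.11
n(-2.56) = -9.42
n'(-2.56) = 120.28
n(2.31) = 0.25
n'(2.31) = -0.14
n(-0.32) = 0.34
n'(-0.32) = 1.54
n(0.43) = -0.74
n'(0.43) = 0.42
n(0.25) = -0.95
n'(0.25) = 2.37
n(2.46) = 0.23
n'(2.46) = -0.09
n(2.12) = 0.28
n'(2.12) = -0.23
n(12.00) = 0.12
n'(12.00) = 0.00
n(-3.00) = -21.21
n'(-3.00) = -396.80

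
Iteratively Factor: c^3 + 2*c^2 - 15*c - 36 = (c + 3)*(c^2 - c - 12) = (c - 4)*(c + 3)*(c + 3)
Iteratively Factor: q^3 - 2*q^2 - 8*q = (q)*(q^2 - 2*q - 8) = q*(q - 4)*(q + 2)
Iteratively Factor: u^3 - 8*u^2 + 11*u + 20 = (u - 5)*(u^2 - 3*u - 4) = (u - 5)*(u - 4)*(u + 1)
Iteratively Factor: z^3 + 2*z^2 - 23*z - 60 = (z + 3)*(z^2 - z - 20) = (z + 3)*(z + 4)*(z - 5)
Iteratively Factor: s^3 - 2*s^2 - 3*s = (s)*(s^2 - 2*s - 3) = s*(s - 3)*(s + 1)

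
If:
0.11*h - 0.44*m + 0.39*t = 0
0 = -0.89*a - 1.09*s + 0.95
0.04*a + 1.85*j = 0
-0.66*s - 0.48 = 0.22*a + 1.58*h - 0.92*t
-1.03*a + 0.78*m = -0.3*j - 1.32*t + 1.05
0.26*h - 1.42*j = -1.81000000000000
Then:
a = -11.16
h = -5.64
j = 0.24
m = -5.56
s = 9.98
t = -4.68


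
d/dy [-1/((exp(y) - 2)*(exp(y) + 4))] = 2*(exp(y) + 1)*exp(y)/((exp(y) - 2)^2*(exp(y) + 4)^2)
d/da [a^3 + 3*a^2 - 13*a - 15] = 3*a^2 + 6*a - 13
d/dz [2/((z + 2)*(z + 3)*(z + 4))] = 2*(-3*z^2 - 18*z - 26)/(z^6 + 18*z^5 + 133*z^4 + 516*z^3 + 1108*z^2 + 1248*z + 576)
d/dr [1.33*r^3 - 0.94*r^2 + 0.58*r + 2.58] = 3.99*r^2 - 1.88*r + 0.58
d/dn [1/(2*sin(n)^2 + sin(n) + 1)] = -(4*sin(n) + 1)*cos(n)/(sin(n) - cos(2*n) + 2)^2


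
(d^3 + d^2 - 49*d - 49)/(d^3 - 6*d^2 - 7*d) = (d + 7)/d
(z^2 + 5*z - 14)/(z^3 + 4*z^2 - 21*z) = (z - 2)/(z*(z - 3))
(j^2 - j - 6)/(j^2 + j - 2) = (j - 3)/(j - 1)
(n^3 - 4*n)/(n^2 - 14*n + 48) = n*(n^2 - 4)/(n^2 - 14*n + 48)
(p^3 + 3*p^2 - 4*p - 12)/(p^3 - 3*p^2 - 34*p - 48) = (p - 2)/(p - 8)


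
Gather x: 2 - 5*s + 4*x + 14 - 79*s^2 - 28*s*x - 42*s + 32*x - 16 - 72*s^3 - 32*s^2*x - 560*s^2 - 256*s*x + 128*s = -72*s^3 - 639*s^2 + 81*s + x*(-32*s^2 - 284*s + 36)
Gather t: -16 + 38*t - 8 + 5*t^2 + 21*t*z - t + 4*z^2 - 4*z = 5*t^2 + t*(21*z + 37) + 4*z^2 - 4*z - 24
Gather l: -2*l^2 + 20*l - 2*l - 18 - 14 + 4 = -2*l^2 + 18*l - 28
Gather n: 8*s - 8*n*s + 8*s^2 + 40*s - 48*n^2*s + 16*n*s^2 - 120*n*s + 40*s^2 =-48*n^2*s + n*(16*s^2 - 128*s) + 48*s^2 + 48*s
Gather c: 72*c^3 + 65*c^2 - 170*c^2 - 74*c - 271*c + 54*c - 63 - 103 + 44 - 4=72*c^3 - 105*c^2 - 291*c - 126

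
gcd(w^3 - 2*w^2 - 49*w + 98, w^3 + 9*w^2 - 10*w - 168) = w + 7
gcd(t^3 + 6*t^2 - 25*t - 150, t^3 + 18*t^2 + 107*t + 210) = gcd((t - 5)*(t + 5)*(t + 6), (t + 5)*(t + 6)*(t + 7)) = t^2 + 11*t + 30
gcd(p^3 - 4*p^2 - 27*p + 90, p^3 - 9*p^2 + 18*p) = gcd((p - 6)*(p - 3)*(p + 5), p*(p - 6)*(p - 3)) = p^2 - 9*p + 18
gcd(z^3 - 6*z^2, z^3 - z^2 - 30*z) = z^2 - 6*z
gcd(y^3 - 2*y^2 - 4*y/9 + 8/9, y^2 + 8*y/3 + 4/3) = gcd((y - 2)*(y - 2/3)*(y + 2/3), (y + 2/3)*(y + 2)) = y + 2/3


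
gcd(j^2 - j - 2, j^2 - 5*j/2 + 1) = j - 2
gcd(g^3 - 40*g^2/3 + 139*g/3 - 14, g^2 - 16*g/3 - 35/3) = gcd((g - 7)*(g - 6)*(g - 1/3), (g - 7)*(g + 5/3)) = g - 7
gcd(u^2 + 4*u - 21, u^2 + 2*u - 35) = u + 7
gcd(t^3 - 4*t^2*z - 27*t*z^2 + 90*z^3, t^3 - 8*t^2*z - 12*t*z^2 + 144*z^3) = -t + 6*z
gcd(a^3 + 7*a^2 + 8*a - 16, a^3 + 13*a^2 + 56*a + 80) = a^2 + 8*a + 16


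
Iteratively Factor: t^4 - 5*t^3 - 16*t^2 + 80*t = (t)*(t^3 - 5*t^2 - 16*t + 80) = t*(t + 4)*(t^2 - 9*t + 20) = t*(t - 4)*(t + 4)*(t - 5)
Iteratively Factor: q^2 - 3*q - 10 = (q - 5)*(q + 2)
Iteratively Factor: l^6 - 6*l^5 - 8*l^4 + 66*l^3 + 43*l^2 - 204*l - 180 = (l - 3)*(l^5 - 3*l^4 - 17*l^3 + 15*l^2 + 88*l + 60) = (l - 3)*(l + 2)*(l^4 - 5*l^3 - 7*l^2 + 29*l + 30) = (l - 3)*(l + 1)*(l + 2)*(l^3 - 6*l^2 - l + 30) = (l - 3)*(l + 1)*(l + 2)^2*(l^2 - 8*l + 15) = (l - 5)*(l - 3)*(l + 1)*(l + 2)^2*(l - 3)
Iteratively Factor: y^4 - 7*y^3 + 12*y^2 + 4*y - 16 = (y - 2)*(y^3 - 5*y^2 + 2*y + 8) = (y - 2)^2*(y^2 - 3*y - 4) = (y - 2)^2*(y + 1)*(y - 4)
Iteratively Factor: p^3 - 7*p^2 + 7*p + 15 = (p + 1)*(p^2 - 8*p + 15) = (p - 3)*(p + 1)*(p - 5)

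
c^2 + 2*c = c*(c + 2)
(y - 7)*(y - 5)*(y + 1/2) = y^3 - 23*y^2/2 + 29*y + 35/2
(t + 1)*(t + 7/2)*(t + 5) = t^3 + 19*t^2/2 + 26*t + 35/2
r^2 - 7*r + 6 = (r - 6)*(r - 1)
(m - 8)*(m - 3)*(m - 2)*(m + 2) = m^4 - 11*m^3 + 20*m^2 + 44*m - 96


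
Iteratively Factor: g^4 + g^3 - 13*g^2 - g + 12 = (g + 1)*(g^3 - 13*g + 12) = (g - 3)*(g + 1)*(g^2 + 3*g - 4) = (g - 3)*(g + 1)*(g + 4)*(g - 1)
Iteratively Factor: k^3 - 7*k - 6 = (k - 3)*(k^2 + 3*k + 2) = (k - 3)*(k + 1)*(k + 2)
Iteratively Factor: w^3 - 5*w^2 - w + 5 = (w + 1)*(w^2 - 6*w + 5) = (w - 1)*(w + 1)*(w - 5)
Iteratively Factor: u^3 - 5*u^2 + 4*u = (u)*(u^2 - 5*u + 4) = u*(u - 1)*(u - 4)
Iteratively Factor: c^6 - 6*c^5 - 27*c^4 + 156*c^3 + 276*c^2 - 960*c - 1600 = (c - 5)*(c^5 - c^4 - 32*c^3 - 4*c^2 + 256*c + 320) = (c - 5)*(c + 4)*(c^4 - 5*c^3 - 12*c^2 + 44*c + 80) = (c - 5)*(c - 4)*(c + 4)*(c^3 - c^2 - 16*c - 20) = (c - 5)^2*(c - 4)*(c + 4)*(c^2 + 4*c + 4) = (c - 5)^2*(c - 4)*(c + 2)*(c + 4)*(c + 2)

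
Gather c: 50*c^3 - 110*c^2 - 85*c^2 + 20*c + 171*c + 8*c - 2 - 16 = 50*c^3 - 195*c^2 + 199*c - 18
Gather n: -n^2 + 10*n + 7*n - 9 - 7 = -n^2 + 17*n - 16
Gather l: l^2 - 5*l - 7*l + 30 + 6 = l^2 - 12*l + 36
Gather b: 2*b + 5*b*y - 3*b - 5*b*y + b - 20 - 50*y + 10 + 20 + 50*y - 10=0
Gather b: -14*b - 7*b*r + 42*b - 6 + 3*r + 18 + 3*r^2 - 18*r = b*(28 - 7*r) + 3*r^2 - 15*r + 12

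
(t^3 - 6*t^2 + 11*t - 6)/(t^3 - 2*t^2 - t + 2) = (t - 3)/(t + 1)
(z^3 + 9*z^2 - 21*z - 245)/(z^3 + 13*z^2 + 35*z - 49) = (z - 5)/(z - 1)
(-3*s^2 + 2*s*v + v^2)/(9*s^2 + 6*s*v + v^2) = (-s + v)/(3*s + v)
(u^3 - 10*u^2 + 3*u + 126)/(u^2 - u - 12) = (u^2 - 13*u + 42)/(u - 4)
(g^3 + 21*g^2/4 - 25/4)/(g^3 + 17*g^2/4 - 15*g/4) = (4*g^2 + g - 5)/(g*(4*g - 3))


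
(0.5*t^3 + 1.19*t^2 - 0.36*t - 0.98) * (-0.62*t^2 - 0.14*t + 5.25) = -0.31*t^5 - 0.8078*t^4 + 2.6816*t^3 + 6.9055*t^2 - 1.7528*t - 5.145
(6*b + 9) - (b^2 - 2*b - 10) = -b^2 + 8*b + 19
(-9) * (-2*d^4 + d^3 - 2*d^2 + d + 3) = 18*d^4 - 9*d^3 + 18*d^2 - 9*d - 27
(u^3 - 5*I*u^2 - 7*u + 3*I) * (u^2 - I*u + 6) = u^5 - 6*I*u^4 - 6*u^3 - 20*I*u^2 - 39*u + 18*I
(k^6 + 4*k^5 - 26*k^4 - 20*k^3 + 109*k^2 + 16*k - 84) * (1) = k^6 + 4*k^5 - 26*k^4 - 20*k^3 + 109*k^2 + 16*k - 84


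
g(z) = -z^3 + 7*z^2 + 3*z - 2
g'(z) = -3*z^2 + 14*z + 3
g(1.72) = 18.78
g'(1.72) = 18.20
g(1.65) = 17.52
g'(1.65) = 17.93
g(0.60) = 2.10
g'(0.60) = 10.32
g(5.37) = 61.11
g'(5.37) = -8.33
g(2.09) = 25.72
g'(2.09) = 19.16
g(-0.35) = -2.15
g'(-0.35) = -2.27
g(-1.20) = 6.21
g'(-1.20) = -18.12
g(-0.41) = -1.98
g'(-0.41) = -3.24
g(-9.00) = 1267.00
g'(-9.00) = -366.00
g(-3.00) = 79.00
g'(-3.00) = -66.00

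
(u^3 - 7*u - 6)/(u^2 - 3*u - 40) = (-u^3 + 7*u + 6)/(-u^2 + 3*u + 40)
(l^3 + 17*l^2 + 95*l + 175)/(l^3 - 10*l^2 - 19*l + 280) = (l^2 + 12*l + 35)/(l^2 - 15*l + 56)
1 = 1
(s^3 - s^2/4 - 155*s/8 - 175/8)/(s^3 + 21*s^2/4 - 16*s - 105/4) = (2*s^2 - 3*s - 35)/(2*(s^2 + 4*s - 21))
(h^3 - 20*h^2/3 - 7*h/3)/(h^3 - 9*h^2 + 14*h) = (h + 1/3)/(h - 2)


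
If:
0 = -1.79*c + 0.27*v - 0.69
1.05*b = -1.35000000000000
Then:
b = -1.29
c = 0.150837988826816*v - 0.385474860335196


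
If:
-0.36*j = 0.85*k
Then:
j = -2.36111111111111*k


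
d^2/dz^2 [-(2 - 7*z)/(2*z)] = -2/z^3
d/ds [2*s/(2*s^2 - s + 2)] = 4*(1 - s^2)/(4*s^4 - 4*s^3 + 9*s^2 - 4*s + 4)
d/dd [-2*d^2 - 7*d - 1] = -4*d - 7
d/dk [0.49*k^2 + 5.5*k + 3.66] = 0.98*k + 5.5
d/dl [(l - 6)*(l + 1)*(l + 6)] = 3*l^2 + 2*l - 36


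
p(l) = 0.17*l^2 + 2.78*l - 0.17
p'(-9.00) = -0.28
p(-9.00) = -11.42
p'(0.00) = 2.78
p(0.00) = -0.17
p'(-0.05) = 2.76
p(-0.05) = -0.31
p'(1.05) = 3.14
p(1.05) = 2.94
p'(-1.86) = 2.15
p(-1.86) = -4.75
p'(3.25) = 3.88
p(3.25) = 10.66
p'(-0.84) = 2.49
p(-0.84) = -2.39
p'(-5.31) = 0.97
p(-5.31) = -10.14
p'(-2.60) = 1.90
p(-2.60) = -6.25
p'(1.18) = 3.18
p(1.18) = 3.35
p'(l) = 0.34*l + 2.78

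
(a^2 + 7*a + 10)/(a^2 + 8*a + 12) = (a + 5)/(a + 6)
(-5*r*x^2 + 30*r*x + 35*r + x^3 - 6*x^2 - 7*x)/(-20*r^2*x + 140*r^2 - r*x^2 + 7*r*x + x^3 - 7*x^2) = (x + 1)/(4*r + x)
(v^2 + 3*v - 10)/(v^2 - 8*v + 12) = (v + 5)/(v - 6)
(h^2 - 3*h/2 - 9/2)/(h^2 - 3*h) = (h + 3/2)/h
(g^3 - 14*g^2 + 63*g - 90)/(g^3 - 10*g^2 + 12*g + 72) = (g^2 - 8*g + 15)/(g^2 - 4*g - 12)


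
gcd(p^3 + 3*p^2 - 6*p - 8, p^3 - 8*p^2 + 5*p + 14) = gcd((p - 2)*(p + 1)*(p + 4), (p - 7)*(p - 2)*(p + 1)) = p^2 - p - 2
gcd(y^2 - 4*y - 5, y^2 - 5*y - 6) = y + 1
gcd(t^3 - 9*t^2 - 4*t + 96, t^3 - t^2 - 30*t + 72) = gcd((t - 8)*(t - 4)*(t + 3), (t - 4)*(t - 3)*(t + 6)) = t - 4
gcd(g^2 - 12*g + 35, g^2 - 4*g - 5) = g - 5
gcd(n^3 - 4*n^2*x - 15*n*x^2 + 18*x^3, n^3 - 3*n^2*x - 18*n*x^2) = -n^2 + 3*n*x + 18*x^2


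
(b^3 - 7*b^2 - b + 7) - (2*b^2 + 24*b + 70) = b^3 - 9*b^2 - 25*b - 63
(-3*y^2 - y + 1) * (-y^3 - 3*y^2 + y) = 3*y^5 + 10*y^4 - y^3 - 4*y^2 + y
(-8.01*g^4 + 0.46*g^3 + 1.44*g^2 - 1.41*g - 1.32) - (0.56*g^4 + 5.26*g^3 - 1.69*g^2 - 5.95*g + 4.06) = -8.57*g^4 - 4.8*g^3 + 3.13*g^2 + 4.54*g - 5.38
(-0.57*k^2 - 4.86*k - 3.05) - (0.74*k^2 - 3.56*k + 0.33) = -1.31*k^2 - 1.3*k - 3.38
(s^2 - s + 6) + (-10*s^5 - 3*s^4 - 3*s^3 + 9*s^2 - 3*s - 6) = -10*s^5 - 3*s^4 - 3*s^3 + 10*s^2 - 4*s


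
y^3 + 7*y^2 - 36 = (y - 2)*(y + 3)*(y + 6)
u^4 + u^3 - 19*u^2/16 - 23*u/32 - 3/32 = (u - 1)*(u + 1/4)^2*(u + 3/2)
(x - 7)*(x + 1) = x^2 - 6*x - 7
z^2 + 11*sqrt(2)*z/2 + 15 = (z + 5*sqrt(2)/2)*(z + 3*sqrt(2))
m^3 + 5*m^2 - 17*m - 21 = (m - 3)*(m + 1)*(m + 7)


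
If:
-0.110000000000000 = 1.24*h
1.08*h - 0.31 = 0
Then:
No Solution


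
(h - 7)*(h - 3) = h^2 - 10*h + 21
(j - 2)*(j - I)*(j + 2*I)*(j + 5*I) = j^4 - 2*j^3 + 6*I*j^3 - 3*j^2 - 12*I*j^2 + 6*j + 10*I*j - 20*I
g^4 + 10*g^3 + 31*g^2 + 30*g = g*(g + 2)*(g + 3)*(g + 5)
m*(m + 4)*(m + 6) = m^3 + 10*m^2 + 24*m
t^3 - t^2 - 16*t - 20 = (t - 5)*(t + 2)^2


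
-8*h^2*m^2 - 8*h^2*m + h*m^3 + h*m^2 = m*(-8*h + m)*(h*m + h)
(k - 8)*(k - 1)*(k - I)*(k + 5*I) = k^4 - 9*k^3 + 4*I*k^3 + 13*k^2 - 36*I*k^2 - 45*k + 32*I*k + 40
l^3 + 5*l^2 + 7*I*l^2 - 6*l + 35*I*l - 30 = (l + 5)*(l + I)*(l + 6*I)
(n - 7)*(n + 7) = n^2 - 49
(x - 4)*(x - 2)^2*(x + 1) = x^4 - 7*x^3 + 12*x^2 + 4*x - 16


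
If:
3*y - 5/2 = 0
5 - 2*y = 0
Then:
No Solution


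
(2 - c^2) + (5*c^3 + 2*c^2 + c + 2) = 5*c^3 + c^2 + c + 4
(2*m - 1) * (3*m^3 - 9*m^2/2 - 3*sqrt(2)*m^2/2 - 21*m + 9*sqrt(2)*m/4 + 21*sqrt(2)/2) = 6*m^4 - 12*m^3 - 3*sqrt(2)*m^3 - 75*m^2/2 + 6*sqrt(2)*m^2 + 21*m + 75*sqrt(2)*m/4 - 21*sqrt(2)/2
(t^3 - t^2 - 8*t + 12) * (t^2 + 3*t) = t^5 + 2*t^4 - 11*t^3 - 12*t^2 + 36*t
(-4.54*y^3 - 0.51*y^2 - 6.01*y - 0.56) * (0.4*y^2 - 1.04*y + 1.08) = -1.816*y^5 + 4.5176*y^4 - 6.7768*y^3 + 5.4756*y^2 - 5.9084*y - 0.6048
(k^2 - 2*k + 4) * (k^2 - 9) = k^4 - 2*k^3 - 5*k^2 + 18*k - 36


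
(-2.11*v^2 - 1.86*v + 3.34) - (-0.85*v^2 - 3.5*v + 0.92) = -1.26*v^2 + 1.64*v + 2.42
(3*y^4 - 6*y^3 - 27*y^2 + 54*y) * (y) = 3*y^5 - 6*y^4 - 27*y^3 + 54*y^2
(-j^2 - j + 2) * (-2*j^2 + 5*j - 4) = 2*j^4 - 3*j^3 - 5*j^2 + 14*j - 8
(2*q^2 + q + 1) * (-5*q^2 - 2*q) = -10*q^4 - 9*q^3 - 7*q^2 - 2*q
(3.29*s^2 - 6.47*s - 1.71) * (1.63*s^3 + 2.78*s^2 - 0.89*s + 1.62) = 5.3627*s^5 - 1.3999*s^4 - 23.702*s^3 + 6.3343*s^2 - 8.9595*s - 2.7702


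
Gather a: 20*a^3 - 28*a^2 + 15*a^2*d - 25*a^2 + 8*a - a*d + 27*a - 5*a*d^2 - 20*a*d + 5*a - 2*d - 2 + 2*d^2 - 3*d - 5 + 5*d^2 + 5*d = 20*a^3 + a^2*(15*d - 53) + a*(-5*d^2 - 21*d + 40) + 7*d^2 - 7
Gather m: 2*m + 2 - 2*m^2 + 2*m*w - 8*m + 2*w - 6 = -2*m^2 + m*(2*w - 6) + 2*w - 4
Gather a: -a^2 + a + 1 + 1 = -a^2 + a + 2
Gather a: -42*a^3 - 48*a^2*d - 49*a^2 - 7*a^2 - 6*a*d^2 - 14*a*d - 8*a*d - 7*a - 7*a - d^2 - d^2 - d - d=-42*a^3 + a^2*(-48*d - 56) + a*(-6*d^2 - 22*d - 14) - 2*d^2 - 2*d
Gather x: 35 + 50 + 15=100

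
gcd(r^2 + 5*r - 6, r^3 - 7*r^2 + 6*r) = r - 1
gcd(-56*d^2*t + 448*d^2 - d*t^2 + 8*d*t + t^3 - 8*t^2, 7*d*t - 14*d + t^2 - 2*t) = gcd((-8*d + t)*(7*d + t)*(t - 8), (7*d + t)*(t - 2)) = 7*d + t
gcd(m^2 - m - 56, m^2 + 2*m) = 1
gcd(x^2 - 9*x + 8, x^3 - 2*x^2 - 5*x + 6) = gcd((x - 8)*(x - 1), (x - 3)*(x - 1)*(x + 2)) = x - 1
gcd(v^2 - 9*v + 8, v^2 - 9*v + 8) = v^2 - 9*v + 8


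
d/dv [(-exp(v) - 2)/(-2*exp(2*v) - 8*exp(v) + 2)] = (-2*(exp(v) + 2)^2 + exp(2*v) + 4*exp(v) - 1)*exp(v)/(2*(exp(2*v) + 4*exp(v) - 1)^2)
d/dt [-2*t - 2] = -2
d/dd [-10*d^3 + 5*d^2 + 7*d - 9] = -30*d^2 + 10*d + 7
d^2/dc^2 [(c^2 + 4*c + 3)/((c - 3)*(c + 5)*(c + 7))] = 2*(c^6 + 12*c^5 + 129*c^4 + 1288*c^3 + 6075*c^2 + 12204*c + 13443)/(c^9 + 27*c^8 + 240*c^7 + 360*c^6 - 5910*c^5 - 24858*c^4 + 38744*c^3 + 297360*c^2 - 33075*c - 1157625)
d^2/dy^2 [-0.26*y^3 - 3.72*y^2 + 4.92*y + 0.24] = -1.56*y - 7.44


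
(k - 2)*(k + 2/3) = k^2 - 4*k/3 - 4/3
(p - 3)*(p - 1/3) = p^2 - 10*p/3 + 1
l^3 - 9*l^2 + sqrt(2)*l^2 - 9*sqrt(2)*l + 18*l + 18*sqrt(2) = (l - 6)*(l - 3)*(l + sqrt(2))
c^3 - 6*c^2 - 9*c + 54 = (c - 6)*(c - 3)*(c + 3)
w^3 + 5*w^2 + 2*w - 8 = (w - 1)*(w + 2)*(w + 4)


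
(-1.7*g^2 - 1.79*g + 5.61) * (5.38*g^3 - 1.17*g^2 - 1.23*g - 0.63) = -9.146*g^5 - 7.6412*g^4 + 34.3671*g^3 - 3.291*g^2 - 5.7726*g - 3.5343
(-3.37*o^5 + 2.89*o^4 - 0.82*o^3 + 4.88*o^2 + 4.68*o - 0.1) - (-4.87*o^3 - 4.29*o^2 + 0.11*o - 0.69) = -3.37*o^5 + 2.89*o^4 + 4.05*o^3 + 9.17*o^2 + 4.57*o + 0.59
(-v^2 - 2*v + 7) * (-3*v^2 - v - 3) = 3*v^4 + 7*v^3 - 16*v^2 - v - 21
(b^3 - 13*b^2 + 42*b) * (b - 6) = b^4 - 19*b^3 + 120*b^2 - 252*b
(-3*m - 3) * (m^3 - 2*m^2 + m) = -3*m^4 + 3*m^3 + 3*m^2 - 3*m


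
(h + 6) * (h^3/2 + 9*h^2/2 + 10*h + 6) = h^4/2 + 15*h^3/2 + 37*h^2 + 66*h + 36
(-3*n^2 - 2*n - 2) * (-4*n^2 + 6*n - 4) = 12*n^4 - 10*n^3 + 8*n^2 - 4*n + 8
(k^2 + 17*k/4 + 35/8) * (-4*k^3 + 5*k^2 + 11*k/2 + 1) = -4*k^5 - 12*k^4 + 37*k^3/4 + 185*k^2/4 + 453*k/16 + 35/8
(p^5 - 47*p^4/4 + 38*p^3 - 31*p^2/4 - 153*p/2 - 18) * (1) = p^5 - 47*p^4/4 + 38*p^3 - 31*p^2/4 - 153*p/2 - 18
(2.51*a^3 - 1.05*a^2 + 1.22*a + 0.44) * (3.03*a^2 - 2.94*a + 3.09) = 7.6053*a^5 - 10.5609*a^4 + 14.5395*a^3 - 5.4981*a^2 + 2.4762*a + 1.3596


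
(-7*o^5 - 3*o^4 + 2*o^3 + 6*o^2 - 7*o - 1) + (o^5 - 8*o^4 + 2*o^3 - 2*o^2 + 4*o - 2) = -6*o^5 - 11*o^4 + 4*o^3 + 4*o^2 - 3*o - 3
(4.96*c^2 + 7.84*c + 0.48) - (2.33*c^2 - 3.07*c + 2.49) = 2.63*c^2 + 10.91*c - 2.01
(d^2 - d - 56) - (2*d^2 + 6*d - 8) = -d^2 - 7*d - 48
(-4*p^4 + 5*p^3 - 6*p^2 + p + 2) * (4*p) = -16*p^5 + 20*p^4 - 24*p^3 + 4*p^2 + 8*p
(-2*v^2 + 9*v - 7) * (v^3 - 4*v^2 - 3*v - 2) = -2*v^5 + 17*v^4 - 37*v^3 + 5*v^2 + 3*v + 14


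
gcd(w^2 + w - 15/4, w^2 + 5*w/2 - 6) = w - 3/2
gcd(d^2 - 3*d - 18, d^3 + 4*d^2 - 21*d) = 1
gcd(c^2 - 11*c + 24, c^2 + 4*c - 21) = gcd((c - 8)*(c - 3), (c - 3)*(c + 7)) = c - 3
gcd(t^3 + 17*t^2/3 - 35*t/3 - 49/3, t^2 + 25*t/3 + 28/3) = t + 7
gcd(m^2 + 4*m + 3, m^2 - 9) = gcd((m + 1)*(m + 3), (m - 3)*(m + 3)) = m + 3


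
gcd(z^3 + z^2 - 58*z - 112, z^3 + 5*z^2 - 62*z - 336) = z^2 - z - 56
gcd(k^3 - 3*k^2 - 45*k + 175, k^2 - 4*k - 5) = k - 5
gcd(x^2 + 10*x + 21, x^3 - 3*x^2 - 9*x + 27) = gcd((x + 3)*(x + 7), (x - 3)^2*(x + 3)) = x + 3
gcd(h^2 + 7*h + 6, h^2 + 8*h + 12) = h + 6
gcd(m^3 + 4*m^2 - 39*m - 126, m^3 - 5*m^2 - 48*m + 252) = m^2 + m - 42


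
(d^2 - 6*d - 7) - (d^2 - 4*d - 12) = 5 - 2*d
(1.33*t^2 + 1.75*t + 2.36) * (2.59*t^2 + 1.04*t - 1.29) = 3.4447*t^4 + 5.9157*t^3 + 6.2167*t^2 + 0.1969*t - 3.0444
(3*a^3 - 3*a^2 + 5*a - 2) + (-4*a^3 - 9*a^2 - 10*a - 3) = -a^3 - 12*a^2 - 5*a - 5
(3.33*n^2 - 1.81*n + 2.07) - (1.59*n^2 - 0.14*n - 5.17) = 1.74*n^2 - 1.67*n + 7.24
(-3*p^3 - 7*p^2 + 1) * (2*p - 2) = -6*p^4 - 8*p^3 + 14*p^2 + 2*p - 2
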